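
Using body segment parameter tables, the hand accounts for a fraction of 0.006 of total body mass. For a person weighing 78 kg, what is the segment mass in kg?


m_segment = body_mass * fraction
m_segment = 78 * 0.006
m_segment = 0.4680


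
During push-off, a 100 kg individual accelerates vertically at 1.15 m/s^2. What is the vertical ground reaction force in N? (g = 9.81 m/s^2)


GRF = m * (g + a)
GRF = 100 * (9.81 + 1.15)
GRF = 100 * 10.9600
GRF = 1096.0000


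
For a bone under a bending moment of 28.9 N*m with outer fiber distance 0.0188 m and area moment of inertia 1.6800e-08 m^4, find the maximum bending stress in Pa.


sigma = M * c / I
sigma = 28.9 * 0.0188 / 1.6800e-08
M * c = 0.5433
sigma = 3.2340e+07


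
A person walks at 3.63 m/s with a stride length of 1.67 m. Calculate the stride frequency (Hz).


f = v / stride_length
f = 3.63 / 1.67
f = 2.1737


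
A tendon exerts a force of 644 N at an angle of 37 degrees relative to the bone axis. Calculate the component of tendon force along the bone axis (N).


F_eff = F_tendon * cos(theta)
theta = 37 deg = 0.6458 rad
cos(theta) = 0.7986
F_eff = 644 * 0.7986
F_eff = 514.3213


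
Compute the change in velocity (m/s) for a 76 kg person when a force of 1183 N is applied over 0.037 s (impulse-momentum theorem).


J = F * dt = 1183 * 0.037 = 43.7710 N*s
delta_v = J / m
delta_v = 43.7710 / 76
delta_v = 0.5759


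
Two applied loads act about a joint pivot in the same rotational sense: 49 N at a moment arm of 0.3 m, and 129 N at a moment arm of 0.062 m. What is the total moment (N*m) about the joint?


M = F1 * d1 + F2 * d2
M = 49 * 0.3 + 129 * 0.062
M = 14.7000 + 7.9980
M = 22.6980


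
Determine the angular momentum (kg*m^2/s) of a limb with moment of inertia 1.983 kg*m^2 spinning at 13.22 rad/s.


L = I * omega
L = 1.983 * 13.22
L = 26.2153


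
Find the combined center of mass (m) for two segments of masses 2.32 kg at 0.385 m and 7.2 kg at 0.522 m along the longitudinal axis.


COM = (m1*x1 + m2*x2) / (m1 + m2)
COM = (2.32*0.385 + 7.2*0.522) / (2.32 + 7.2)
Numerator = 4.6516
Denominator = 9.5200
COM = 0.4886


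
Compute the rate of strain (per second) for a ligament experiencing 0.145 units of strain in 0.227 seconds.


strain_rate = delta_strain / delta_t
strain_rate = 0.145 / 0.227
strain_rate = 0.6388


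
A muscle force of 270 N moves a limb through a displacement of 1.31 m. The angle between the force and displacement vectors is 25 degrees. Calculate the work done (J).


W = F * d * cos(theta)
theta = 25 deg = 0.4363 rad
cos(theta) = 0.9063
W = 270 * 1.31 * 0.9063
W = 320.5611


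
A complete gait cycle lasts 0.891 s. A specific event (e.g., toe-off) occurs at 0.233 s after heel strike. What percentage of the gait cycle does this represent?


pct = (event_time / cycle_time) * 100
pct = (0.233 / 0.891) * 100
ratio = 0.2615
pct = 26.1504


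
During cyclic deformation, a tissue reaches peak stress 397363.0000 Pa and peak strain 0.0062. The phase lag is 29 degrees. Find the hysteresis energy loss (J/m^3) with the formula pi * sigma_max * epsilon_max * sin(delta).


E_loss = pi * sigma_max * epsilon_max * sin(delta)
delta = 29 deg = 0.5061 rad
sin(delta) = 0.4848
E_loss = pi * 397363.0000 * 0.0062 * 0.4848
E_loss = 3752.3230


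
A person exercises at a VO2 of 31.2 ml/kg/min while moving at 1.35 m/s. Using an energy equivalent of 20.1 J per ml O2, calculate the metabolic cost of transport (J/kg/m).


Power per kg = VO2 * 20.1 / 60
Power per kg = 31.2 * 20.1 / 60 = 10.4520 W/kg
Cost = power_per_kg / speed
Cost = 10.4520 / 1.35
Cost = 7.7422


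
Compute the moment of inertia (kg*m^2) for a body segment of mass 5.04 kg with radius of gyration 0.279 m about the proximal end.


I = m * k^2
I = 5.04 * 0.279^2
k^2 = 0.0778
I = 0.3923


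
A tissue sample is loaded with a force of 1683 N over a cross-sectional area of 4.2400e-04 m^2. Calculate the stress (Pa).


stress = F / A
stress = 1683 / 4.2400e-04
stress = 3.9693e+06


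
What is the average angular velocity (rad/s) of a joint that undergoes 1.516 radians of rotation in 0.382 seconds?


omega = delta_theta / delta_t
omega = 1.516 / 0.382
omega = 3.9686


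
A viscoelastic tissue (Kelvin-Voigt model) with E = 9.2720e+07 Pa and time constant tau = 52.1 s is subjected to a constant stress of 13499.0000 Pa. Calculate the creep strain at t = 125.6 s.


epsilon(t) = (sigma/E) * (1 - exp(-t/tau))
sigma/E = 13499.0000 / 9.2720e+07 = 1.4559e-04
exp(-t/tau) = exp(-125.6 / 52.1) = 0.0897
epsilon = 1.4559e-04 * (1 - 0.0897)
epsilon = 1.3252e-04


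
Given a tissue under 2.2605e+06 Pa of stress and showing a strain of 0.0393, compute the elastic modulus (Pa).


E = stress / strain
E = 2.2605e+06 / 0.0393
E = 5.7519e+07


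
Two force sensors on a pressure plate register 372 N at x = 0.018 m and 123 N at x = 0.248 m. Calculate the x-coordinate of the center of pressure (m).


COP_x = (F1*x1 + F2*x2) / (F1 + F2)
COP_x = (372*0.018 + 123*0.248) / (372 + 123)
Numerator = 37.2000
Denominator = 495
COP_x = 0.0752


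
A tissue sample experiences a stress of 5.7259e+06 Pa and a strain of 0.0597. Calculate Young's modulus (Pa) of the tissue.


E = stress / strain
E = 5.7259e+06 / 0.0597
E = 9.5911e+07


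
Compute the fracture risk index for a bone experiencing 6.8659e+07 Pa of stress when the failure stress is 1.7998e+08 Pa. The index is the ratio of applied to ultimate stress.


FRI = applied / ultimate
FRI = 6.8659e+07 / 1.7998e+08
FRI = 0.3815


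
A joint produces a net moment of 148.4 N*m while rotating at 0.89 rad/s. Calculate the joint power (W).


P = M * omega
P = 148.4 * 0.89
P = 132.0760


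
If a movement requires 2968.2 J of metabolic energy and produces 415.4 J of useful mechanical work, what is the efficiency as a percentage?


eta = (W_mech / E_meta) * 100
eta = (415.4 / 2968.2) * 100
ratio = 0.1400
eta = 13.9950


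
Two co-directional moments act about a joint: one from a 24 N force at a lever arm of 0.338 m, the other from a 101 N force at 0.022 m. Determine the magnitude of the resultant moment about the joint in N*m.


M = F1 * d1 + F2 * d2
M = 24 * 0.338 + 101 * 0.022
M = 8.1120 + 2.2220
M = 10.3340


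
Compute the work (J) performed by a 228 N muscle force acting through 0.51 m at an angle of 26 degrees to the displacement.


W = F * d * cos(theta)
theta = 26 deg = 0.4538 rad
cos(theta) = 0.8988
W = 228 * 0.51 * 0.8988
W = 104.5118


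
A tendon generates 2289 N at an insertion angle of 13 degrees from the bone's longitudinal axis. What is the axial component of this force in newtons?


F_eff = F_tendon * cos(theta)
theta = 13 deg = 0.2269 rad
cos(theta) = 0.9744
F_eff = 2289 * 0.9744
F_eff = 2230.3331


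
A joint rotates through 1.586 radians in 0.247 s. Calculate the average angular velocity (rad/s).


omega = delta_theta / delta_t
omega = 1.586 / 0.247
omega = 6.4211


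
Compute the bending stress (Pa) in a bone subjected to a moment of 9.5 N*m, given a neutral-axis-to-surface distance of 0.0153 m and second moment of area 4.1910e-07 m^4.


sigma = M * c / I
sigma = 9.5 * 0.0153 / 4.1910e-07
M * c = 0.1454
sigma = 346814.6027


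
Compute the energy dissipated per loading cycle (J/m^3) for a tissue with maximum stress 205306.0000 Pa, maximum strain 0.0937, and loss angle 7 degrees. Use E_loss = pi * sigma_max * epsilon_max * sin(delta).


E_loss = pi * sigma_max * epsilon_max * sin(delta)
delta = 7 deg = 0.1222 rad
sin(delta) = 0.1219
E_loss = pi * 205306.0000 * 0.0937 * 0.1219
E_loss = 7365.2175


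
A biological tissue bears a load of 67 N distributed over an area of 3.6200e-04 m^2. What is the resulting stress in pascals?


stress = F / A
stress = 67 / 3.6200e-04
stress = 185082.8729


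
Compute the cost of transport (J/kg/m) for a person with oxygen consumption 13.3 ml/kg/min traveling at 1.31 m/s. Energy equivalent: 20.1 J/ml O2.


Power per kg = VO2 * 20.1 / 60
Power per kg = 13.3 * 20.1 / 60 = 4.4555 W/kg
Cost = power_per_kg / speed
Cost = 4.4555 / 1.31
Cost = 3.4011


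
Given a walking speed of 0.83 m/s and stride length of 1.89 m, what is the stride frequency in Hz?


f = v / stride_length
f = 0.83 / 1.89
f = 0.4392


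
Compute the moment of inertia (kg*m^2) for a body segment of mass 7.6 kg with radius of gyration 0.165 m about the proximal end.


I = m * k^2
I = 7.6 * 0.165^2
k^2 = 0.0272
I = 0.2069


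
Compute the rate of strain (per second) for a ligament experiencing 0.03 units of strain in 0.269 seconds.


strain_rate = delta_strain / delta_t
strain_rate = 0.03 / 0.269
strain_rate = 0.1115


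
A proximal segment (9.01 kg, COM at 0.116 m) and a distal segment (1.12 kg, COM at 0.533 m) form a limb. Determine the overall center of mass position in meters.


COM = (m1*x1 + m2*x2) / (m1 + m2)
COM = (9.01*0.116 + 1.12*0.533) / (9.01 + 1.12)
Numerator = 1.6421
Denominator = 10.1300
COM = 0.1621


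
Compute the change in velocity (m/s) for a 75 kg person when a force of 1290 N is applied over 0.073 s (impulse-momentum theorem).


J = F * dt = 1290 * 0.073 = 94.1700 N*s
delta_v = J / m
delta_v = 94.1700 / 75
delta_v = 1.2556


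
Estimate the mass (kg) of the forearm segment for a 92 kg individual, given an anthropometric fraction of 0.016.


m_segment = body_mass * fraction
m_segment = 92 * 0.016
m_segment = 1.4720


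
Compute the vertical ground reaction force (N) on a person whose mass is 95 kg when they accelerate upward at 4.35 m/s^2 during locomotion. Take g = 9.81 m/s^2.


GRF = m * (g + a)
GRF = 95 * (9.81 + 4.35)
GRF = 95 * 14.1600
GRF = 1345.2000


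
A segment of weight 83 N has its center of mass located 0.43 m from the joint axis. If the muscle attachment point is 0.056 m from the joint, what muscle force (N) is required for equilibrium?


F_muscle = W * d_load / d_muscle
F_muscle = 83 * 0.43 / 0.056
Numerator = 35.6900
F_muscle = 637.3214


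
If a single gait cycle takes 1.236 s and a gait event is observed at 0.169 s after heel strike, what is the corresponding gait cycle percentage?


pct = (event_time / cycle_time) * 100
pct = (0.169 / 1.236) * 100
ratio = 0.1367
pct = 13.6731


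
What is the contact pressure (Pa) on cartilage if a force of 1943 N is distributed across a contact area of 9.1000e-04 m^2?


P = F / A
P = 1943 / 9.1000e-04
P = 2.1352e+06


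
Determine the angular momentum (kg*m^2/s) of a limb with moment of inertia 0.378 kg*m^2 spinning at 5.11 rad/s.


L = I * omega
L = 0.378 * 5.11
L = 1.9316


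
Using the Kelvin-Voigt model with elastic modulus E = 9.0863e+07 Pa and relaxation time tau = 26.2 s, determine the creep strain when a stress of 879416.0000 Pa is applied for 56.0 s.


epsilon(t) = (sigma/E) * (1 - exp(-t/tau))
sigma/E = 879416.0000 / 9.0863e+07 = 0.0097
exp(-t/tau) = exp(-56.0 / 26.2) = 0.1180
epsilon = 0.0097 * (1 - 0.1180)
epsilon = 0.0085


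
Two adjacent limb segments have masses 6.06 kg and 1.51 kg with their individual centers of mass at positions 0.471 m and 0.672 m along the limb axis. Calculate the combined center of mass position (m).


COM = (m1*x1 + m2*x2) / (m1 + m2)
COM = (6.06*0.471 + 1.51*0.672) / (6.06 + 1.51)
Numerator = 3.8690
Denominator = 7.5700
COM = 0.5111


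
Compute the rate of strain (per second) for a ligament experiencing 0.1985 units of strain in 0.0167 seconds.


strain_rate = delta_strain / delta_t
strain_rate = 0.1985 / 0.0167
strain_rate = 11.8862


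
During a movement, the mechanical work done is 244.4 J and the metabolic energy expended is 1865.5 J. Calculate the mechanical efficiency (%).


eta = (W_mech / E_meta) * 100
eta = (244.4 / 1865.5) * 100
ratio = 0.1310
eta = 13.1010


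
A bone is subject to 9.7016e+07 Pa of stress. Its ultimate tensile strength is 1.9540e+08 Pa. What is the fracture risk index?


FRI = applied / ultimate
FRI = 9.7016e+07 / 1.9540e+08
FRI = 0.4965


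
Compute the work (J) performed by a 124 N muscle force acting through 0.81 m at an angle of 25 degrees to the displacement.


W = F * d * cos(theta)
theta = 25 deg = 0.4363 rad
cos(theta) = 0.9063
W = 124 * 0.81 * 0.9063
W = 91.0296


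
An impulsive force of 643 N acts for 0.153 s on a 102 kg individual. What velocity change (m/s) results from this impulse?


J = F * dt = 643 * 0.153 = 98.3790 N*s
delta_v = J / m
delta_v = 98.3790 / 102
delta_v = 0.9645


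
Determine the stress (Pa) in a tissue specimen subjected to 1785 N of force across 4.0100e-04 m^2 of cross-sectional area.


stress = F / A
stress = 1785 / 4.0100e-04
stress = 4.4514e+06


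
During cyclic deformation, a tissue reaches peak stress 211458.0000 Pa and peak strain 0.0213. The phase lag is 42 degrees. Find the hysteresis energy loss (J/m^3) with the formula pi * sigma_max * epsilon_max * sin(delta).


E_loss = pi * sigma_max * epsilon_max * sin(delta)
delta = 42 deg = 0.7330 rad
sin(delta) = 0.6691
E_loss = pi * 211458.0000 * 0.0213 * 0.6691
E_loss = 9468.1361


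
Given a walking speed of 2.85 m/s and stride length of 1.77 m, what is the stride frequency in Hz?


f = v / stride_length
f = 2.85 / 1.77
f = 1.6102


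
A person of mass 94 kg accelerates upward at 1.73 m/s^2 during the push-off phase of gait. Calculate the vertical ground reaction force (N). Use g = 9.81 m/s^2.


GRF = m * (g + a)
GRF = 94 * (9.81 + 1.73)
GRF = 94 * 11.5400
GRF = 1084.7600


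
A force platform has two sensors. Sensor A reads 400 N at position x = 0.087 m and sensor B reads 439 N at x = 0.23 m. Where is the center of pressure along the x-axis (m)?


COP_x = (F1*x1 + F2*x2) / (F1 + F2)
COP_x = (400*0.087 + 439*0.23) / (400 + 439)
Numerator = 135.7700
Denominator = 839
COP_x = 0.1618


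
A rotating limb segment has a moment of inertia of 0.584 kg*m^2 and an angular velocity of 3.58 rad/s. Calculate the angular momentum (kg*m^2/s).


L = I * omega
L = 0.584 * 3.58
L = 2.0907


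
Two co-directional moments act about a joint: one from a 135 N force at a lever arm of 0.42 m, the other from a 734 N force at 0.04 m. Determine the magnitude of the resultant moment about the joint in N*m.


M = F1 * d1 + F2 * d2
M = 135 * 0.42 + 734 * 0.04
M = 56.7000 + 29.3600
M = 86.0600


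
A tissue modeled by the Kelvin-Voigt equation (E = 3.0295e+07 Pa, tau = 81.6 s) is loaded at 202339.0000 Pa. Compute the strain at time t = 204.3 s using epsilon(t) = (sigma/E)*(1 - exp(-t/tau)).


epsilon(t) = (sigma/E) * (1 - exp(-t/tau))
sigma/E = 202339.0000 / 3.0295e+07 = 0.0067
exp(-t/tau) = exp(-204.3 / 81.6) = 0.0818
epsilon = 0.0067 * (1 - 0.0818)
epsilon = 0.0061


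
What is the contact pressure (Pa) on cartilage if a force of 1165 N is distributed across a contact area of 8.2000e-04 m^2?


P = F / A
P = 1165 / 8.2000e-04
P = 1.4207e+06


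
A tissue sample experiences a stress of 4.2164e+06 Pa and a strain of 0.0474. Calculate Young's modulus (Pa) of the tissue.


E = stress / strain
E = 4.2164e+06 / 0.0474
E = 8.8954e+07


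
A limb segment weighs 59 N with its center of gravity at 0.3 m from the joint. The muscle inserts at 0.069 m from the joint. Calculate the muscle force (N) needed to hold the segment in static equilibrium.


F_muscle = W * d_load / d_muscle
F_muscle = 59 * 0.3 / 0.069
Numerator = 17.7000
F_muscle = 256.5217


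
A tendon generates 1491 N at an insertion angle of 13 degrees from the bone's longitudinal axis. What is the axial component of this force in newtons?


F_eff = F_tendon * cos(theta)
theta = 13 deg = 0.2269 rad
cos(theta) = 0.9744
F_eff = 1491 * 0.9744
F_eff = 1452.7858


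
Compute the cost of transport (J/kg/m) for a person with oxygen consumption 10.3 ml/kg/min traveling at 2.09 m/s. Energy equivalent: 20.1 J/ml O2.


Power per kg = VO2 * 20.1 / 60
Power per kg = 10.3 * 20.1 / 60 = 3.4505 W/kg
Cost = power_per_kg / speed
Cost = 3.4505 / 2.09
Cost = 1.6510


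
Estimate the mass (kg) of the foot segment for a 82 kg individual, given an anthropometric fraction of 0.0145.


m_segment = body_mass * fraction
m_segment = 82 * 0.0145
m_segment = 1.1890


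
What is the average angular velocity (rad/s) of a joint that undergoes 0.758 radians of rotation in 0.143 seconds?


omega = delta_theta / delta_t
omega = 0.758 / 0.143
omega = 5.3007


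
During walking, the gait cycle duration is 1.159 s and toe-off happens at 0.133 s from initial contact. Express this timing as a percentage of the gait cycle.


pct = (event_time / cycle_time) * 100
pct = (0.133 / 1.159) * 100
ratio = 0.1148
pct = 11.4754


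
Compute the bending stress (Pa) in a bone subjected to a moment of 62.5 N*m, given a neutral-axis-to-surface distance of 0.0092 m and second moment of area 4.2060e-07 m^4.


sigma = M * c / I
sigma = 62.5 * 0.0092 / 4.2060e-07
M * c = 0.5750
sigma = 1.3671e+06


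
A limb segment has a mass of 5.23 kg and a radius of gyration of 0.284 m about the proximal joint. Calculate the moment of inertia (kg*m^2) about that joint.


I = m * k^2
I = 5.23 * 0.284^2
k^2 = 0.0807
I = 0.4218


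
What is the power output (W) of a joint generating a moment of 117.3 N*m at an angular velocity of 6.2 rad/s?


P = M * omega
P = 117.3 * 6.2
P = 727.2600


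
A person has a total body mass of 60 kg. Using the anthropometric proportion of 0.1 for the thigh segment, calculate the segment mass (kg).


m_segment = body_mass * fraction
m_segment = 60 * 0.1
m_segment = 6.0000


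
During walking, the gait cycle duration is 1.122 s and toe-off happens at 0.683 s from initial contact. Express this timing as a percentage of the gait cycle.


pct = (event_time / cycle_time) * 100
pct = (0.683 / 1.122) * 100
ratio = 0.6087
pct = 60.8734


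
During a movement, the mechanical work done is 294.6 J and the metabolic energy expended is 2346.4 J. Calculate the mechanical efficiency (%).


eta = (W_mech / E_meta) * 100
eta = (294.6 / 2346.4) * 100
ratio = 0.1256
eta = 12.5554


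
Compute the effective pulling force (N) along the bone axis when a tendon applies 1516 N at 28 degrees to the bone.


F_eff = F_tendon * cos(theta)
theta = 28 deg = 0.4887 rad
cos(theta) = 0.8829
F_eff = 1516 * 0.8829
F_eff = 1338.5486


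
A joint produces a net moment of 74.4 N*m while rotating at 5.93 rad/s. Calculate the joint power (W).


P = M * omega
P = 74.4 * 5.93
P = 441.1920


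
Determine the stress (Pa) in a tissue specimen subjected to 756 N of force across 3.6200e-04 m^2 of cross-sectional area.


stress = F / A
stress = 756 / 3.6200e-04
stress = 2.0884e+06


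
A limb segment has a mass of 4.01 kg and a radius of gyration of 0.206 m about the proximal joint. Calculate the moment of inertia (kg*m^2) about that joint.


I = m * k^2
I = 4.01 * 0.206^2
k^2 = 0.0424
I = 0.1702


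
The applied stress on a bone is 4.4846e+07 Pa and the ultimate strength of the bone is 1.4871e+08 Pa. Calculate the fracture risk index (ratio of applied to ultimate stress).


FRI = applied / ultimate
FRI = 4.4846e+07 / 1.4871e+08
FRI = 0.3016


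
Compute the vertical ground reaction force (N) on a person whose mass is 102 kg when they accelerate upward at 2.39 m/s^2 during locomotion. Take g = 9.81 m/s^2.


GRF = m * (g + a)
GRF = 102 * (9.81 + 2.39)
GRF = 102 * 12.2000
GRF = 1244.4000


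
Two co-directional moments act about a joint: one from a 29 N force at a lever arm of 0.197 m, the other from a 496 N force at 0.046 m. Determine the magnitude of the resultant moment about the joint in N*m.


M = F1 * d1 + F2 * d2
M = 29 * 0.197 + 496 * 0.046
M = 5.7130 + 22.8160
M = 28.5290


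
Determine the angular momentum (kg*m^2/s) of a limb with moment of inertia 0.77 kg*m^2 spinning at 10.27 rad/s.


L = I * omega
L = 0.77 * 10.27
L = 7.9079


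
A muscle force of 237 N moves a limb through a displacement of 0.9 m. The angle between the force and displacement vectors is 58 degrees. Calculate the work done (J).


W = F * d * cos(theta)
theta = 58 deg = 1.0123 rad
cos(theta) = 0.5299
W = 237 * 0.9 * 0.5299
W = 113.0318


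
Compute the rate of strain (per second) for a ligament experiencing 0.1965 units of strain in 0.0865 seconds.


strain_rate = delta_strain / delta_t
strain_rate = 0.1965 / 0.0865
strain_rate = 2.2717


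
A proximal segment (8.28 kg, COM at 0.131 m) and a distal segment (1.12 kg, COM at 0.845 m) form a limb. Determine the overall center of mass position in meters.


COM = (m1*x1 + m2*x2) / (m1 + m2)
COM = (8.28*0.131 + 1.12*0.845) / (8.28 + 1.12)
Numerator = 2.0311
Denominator = 9.4000
COM = 0.2161


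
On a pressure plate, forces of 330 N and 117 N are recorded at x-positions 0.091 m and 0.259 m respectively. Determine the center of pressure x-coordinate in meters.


COP_x = (F1*x1 + F2*x2) / (F1 + F2)
COP_x = (330*0.091 + 117*0.259) / (330 + 117)
Numerator = 60.3330
Denominator = 447
COP_x = 0.1350


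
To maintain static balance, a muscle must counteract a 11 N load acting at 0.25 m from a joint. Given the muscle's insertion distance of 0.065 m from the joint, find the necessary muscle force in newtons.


F_muscle = W * d_load / d_muscle
F_muscle = 11 * 0.25 / 0.065
Numerator = 2.7500
F_muscle = 42.3077


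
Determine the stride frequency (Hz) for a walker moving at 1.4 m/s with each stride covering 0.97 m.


f = v / stride_length
f = 1.4 / 0.97
f = 1.4433


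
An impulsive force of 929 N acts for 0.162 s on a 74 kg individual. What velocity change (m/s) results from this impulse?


J = F * dt = 929 * 0.162 = 150.4980 N*s
delta_v = J / m
delta_v = 150.4980 / 74
delta_v = 2.0338


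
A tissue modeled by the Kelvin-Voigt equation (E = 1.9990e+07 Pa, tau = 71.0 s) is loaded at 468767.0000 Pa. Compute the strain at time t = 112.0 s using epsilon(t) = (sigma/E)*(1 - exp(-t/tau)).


epsilon(t) = (sigma/E) * (1 - exp(-t/tau))
sigma/E = 468767.0000 / 1.9990e+07 = 0.0235
exp(-t/tau) = exp(-112.0 / 71.0) = 0.2065
epsilon = 0.0235 * (1 - 0.2065)
epsilon = 0.0186


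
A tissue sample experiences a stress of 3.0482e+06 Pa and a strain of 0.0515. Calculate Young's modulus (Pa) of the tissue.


E = stress / strain
E = 3.0482e+06 / 0.0515
E = 5.9188e+07


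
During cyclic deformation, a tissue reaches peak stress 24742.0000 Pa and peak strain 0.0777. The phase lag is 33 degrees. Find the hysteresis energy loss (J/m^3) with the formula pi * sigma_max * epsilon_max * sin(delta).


E_loss = pi * sigma_max * epsilon_max * sin(delta)
delta = 33 deg = 0.5760 rad
sin(delta) = 0.5446
E_loss = pi * 24742.0000 * 0.0777 * 0.5446
E_loss = 3289.3831


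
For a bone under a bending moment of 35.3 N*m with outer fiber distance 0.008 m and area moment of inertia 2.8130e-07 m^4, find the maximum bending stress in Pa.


sigma = M * c / I
sigma = 35.3 * 0.008 / 2.8130e-07
M * c = 0.2824
sigma = 1.0039e+06


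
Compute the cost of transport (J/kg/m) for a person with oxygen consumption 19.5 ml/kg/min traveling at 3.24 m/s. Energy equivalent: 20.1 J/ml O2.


Power per kg = VO2 * 20.1 / 60
Power per kg = 19.5 * 20.1 / 60 = 6.5325 W/kg
Cost = power_per_kg / speed
Cost = 6.5325 / 3.24
Cost = 2.0162


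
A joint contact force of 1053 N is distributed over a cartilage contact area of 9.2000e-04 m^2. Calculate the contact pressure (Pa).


P = F / A
P = 1053 / 9.2000e-04
P = 1.1446e+06


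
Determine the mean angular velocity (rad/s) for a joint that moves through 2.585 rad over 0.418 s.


omega = delta_theta / delta_t
omega = 2.585 / 0.418
omega = 6.1842


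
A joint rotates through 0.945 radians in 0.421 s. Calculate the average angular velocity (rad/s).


omega = delta_theta / delta_t
omega = 0.945 / 0.421
omega = 2.2447


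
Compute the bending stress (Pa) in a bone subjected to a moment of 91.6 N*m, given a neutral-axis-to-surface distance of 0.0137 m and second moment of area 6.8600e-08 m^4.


sigma = M * c / I
sigma = 91.6 * 0.0137 / 6.8600e-08
M * c = 1.2549
sigma = 1.8293e+07


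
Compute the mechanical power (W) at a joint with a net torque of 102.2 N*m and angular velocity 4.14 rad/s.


P = M * omega
P = 102.2 * 4.14
P = 423.1080


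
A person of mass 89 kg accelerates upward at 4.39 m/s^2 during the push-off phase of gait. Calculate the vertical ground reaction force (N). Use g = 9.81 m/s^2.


GRF = m * (g + a)
GRF = 89 * (9.81 + 4.39)
GRF = 89 * 14.2000
GRF = 1263.8000


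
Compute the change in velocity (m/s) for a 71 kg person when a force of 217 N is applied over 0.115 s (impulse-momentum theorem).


J = F * dt = 217 * 0.115 = 24.9550 N*s
delta_v = J / m
delta_v = 24.9550 / 71
delta_v = 0.3515


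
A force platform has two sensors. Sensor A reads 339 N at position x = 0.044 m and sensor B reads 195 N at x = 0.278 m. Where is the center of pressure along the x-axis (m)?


COP_x = (F1*x1 + F2*x2) / (F1 + F2)
COP_x = (339*0.044 + 195*0.278) / (339 + 195)
Numerator = 69.1260
Denominator = 534
COP_x = 0.1294


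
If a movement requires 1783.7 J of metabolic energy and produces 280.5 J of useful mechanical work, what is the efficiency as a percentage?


eta = (W_mech / E_meta) * 100
eta = (280.5 / 1783.7) * 100
ratio = 0.1573
eta = 15.7257


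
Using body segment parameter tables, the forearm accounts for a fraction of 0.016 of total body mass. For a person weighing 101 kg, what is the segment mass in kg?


m_segment = body_mass * fraction
m_segment = 101 * 0.016
m_segment = 1.6160


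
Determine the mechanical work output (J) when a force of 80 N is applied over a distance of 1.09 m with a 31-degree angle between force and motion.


W = F * d * cos(theta)
theta = 31 deg = 0.5411 rad
cos(theta) = 0.8572
W = 80 * 1.09 * 0.8572
W = 74.7450


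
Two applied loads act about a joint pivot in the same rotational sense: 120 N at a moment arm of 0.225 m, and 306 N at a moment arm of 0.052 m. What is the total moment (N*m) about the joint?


M = F1 * d1 + F2 * d2
M = 120 * 0.225 + 306 * 0.052
M = 27.0000 + 15.9120
M = 42.9120


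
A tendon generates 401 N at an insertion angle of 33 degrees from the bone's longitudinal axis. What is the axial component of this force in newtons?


F_eff = F_tendon * cos(theta)
theta = 33 deg = 0.5760 rad
cos(theta) = 0.8387
F_eff = 401 * 0.8387
F_eff = 336.3069


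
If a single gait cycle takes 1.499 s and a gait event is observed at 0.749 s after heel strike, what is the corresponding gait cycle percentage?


pct = (event_time / cycle_time) * 100
pct = (0.749 / 1.499) * 100
ratio = 0.4997
pct = 49.9666


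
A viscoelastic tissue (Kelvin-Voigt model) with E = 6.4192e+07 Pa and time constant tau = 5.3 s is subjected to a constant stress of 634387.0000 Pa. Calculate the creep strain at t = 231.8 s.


epsilon(t) = (sigma/E) * (1 - exp(-t/tau))
sigma/E = 634387.0000 / 6.4192e+07 = 0.0099
exp(-t/tau) = exp(-231.8 / 5.3) = 1.0134e-19
epsilon = 0.0099 * (1 - 1.0134e-19)
epsilon = 0.0099


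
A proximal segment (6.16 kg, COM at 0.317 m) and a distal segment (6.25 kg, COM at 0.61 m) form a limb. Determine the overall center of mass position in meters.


COM = (m1*x1 + m2*x2) / (m1 + m2)
COM = (6.16*0.317 + 6.25*0.61) / (6.16 + 6.25)
Numerator = 5.7652
Denominator = 12.4100
COM = 0.4646


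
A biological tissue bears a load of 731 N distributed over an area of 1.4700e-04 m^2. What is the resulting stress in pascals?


stress = F / A
stress = 731 / 1.4700e-04
stress = 4.9728e+06


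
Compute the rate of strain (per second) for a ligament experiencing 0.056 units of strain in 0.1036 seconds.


strain_rate = delta_strain / delta_t
strain_rate = 0.056 / 0.1036
strain_rate = 0.5405


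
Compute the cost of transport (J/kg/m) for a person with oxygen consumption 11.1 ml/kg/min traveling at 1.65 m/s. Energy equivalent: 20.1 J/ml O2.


Power per kg = VO2 * 20.1 / 60
Power per kg = 11.1 * 20.1 / 60 = 3.7185 W/kg
Cost = power_per_kg / speed
Cost = 3.7185 / 1.65
Cost = 2.2536


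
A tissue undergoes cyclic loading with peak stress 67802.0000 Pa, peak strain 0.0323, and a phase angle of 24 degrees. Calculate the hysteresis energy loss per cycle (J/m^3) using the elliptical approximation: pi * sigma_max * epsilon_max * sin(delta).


E_loss = pi * sigma_max * epsilon_max * sin(delta)
delta = 24 deg = 0.4189 rad
sin(delta) = 0.4067
E_loss = pi * 67802.0000 * 0.0323 * 0.4067
E_loss = 2798.3897


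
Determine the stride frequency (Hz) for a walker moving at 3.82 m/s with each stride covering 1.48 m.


f = v / stride_length
f = 3.82 / 1.48
f = 2.5811


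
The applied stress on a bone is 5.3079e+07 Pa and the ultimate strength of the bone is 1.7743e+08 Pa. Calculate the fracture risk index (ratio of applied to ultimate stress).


FRI = applied / ultimate
FRI = 5.3079e+07 / 1.7743e+08
FRI = 0.2992


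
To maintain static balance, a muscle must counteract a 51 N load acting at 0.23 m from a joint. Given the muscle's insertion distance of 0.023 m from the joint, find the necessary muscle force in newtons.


F_muscle = W * d_load / d_muscle
F_muscle = 51 * 0.23 / 0.023
Numerator = 11.7300
F_muscle = 510.0000


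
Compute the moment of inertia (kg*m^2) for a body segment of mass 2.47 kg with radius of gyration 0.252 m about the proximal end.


I = m * k^2
I = 2.47 * 0.252^2
k^2 = 0.0635
I = 0.1569


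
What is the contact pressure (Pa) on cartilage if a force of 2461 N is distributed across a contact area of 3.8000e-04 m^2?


P = F / A
P = 2461 / 3.8000e-04
P = 6.4763e+06


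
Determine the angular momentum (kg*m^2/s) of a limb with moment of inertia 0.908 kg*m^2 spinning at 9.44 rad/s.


L = I * omega
L = 0.908 * 9.44
L = 8.5715


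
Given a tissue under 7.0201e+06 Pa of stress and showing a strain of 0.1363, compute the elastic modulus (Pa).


E = stress / strain
E = 7.0201e+06 / 0.1363
E = 5.1505e+07


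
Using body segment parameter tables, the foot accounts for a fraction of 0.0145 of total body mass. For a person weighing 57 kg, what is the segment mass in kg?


m_segment = body_mass * fraction
m_segment = 57 * 0.0145
m_segment = 0.8265


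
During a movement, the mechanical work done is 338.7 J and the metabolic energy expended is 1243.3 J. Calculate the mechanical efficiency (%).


eta = (W_mech / E_meta) * 100
eta = (338.7 / 1243.3) * 100
ratio = 0.2724
eta = 27.2420


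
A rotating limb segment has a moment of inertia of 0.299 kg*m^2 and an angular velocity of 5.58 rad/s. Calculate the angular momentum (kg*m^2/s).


L = I * omega
L = 0.299 * 5.58
L = 1.6684


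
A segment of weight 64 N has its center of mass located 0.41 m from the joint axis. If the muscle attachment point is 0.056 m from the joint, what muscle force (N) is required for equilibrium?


F_muscle = W * d_load / d_muscle
F_muscle = 64 * 0.41 / 0.056
Numerator = 26.2400
F_muscle = 468.5714


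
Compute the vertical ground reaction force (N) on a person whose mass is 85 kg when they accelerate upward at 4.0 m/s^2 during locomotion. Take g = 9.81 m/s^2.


GRF = m * (g + a)
GRF = 85 * (9.81 + 4.0)
GRF = 85 * 13.8100
GRF = 1173.8500


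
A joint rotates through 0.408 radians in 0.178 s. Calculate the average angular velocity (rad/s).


omega = delta_theta / delta_t
omega = 0.408 / 0.178
omega = 2.2921


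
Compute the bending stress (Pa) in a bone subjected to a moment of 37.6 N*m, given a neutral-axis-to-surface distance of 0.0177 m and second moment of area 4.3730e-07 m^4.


sigma = M * c / I
sigma = 37.6 * 0.0177 / 4.3730e-07
M * c = 0.6655
sigma = 1.5219e+06


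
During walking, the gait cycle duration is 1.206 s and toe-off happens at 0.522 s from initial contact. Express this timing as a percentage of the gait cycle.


pct = (event_time / cycle_time) * 100
pct = (0.522 / 1.206) * 100
ratio = 0.4328
pct = 43.2836


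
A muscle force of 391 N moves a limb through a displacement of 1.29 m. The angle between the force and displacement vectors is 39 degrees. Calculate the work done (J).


W = F * d * cos(theta)
theta = 39 deg = 0.6807 rad
cos(theta) = 0.7771
W = 391 * 1.29 * 0.7771
W = 391.9847


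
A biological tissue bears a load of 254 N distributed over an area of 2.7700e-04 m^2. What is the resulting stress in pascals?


stress = F / A
stress = 254 / 2.7700e-04
stress = 916967.5090


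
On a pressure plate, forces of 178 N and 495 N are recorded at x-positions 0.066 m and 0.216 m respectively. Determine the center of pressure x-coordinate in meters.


COP_x = (F1*x1 + F2*x2) / (F1 + F2)
COP_x = (178*0.066 + 495*0.216) / (178 + 495)
Numerator = 118.6680
Denominator = 673
COP_x = 0.1763


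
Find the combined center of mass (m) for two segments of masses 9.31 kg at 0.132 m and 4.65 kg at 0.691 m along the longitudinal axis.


COM = (m1*x1 + m2*x2) / (m1 + m2)
COM = (9.31*0.132 + 4.65*0.691) / (9.31 + 4.65)
Numerator = 4.4421
Denominator = 13.9600
COM = 0.3182


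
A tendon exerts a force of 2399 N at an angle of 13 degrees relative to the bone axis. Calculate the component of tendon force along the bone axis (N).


F_eff = F_tendon * cos(theta)
theta = 13 deg = 0.2269 rad
cos(theta) = 0.9744
F_eff = 2399 * 0.9744
F_eff = 2337.5138


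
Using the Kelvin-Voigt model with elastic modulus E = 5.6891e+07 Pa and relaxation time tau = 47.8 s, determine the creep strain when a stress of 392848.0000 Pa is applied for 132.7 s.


epsilon(t) = (sigma/E) * (1 - exp(-t/tau))
sigma/E = 392848.0000 / 5.6891e+07 = 0.0069
exp(-t/tau) = exp(-132.7 / 47.8) = 0.0623
epsilon = 0.0069 * (1 - 0.0623)
epsilon = 0.0065


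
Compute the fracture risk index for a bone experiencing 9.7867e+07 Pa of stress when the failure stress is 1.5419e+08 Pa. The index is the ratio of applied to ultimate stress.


FRI = applied / ultimate
FRI = 9.7867e+07 / 1.5419e+08
FRI = 0.6347


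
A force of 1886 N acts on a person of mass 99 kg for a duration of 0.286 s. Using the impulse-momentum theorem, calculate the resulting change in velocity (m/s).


J = F * dt = 1886 * 0.286 = 539.3960 N*s
delta_v = J / m
delta_v = 539.3960 / 99
delta_v = 5.4484


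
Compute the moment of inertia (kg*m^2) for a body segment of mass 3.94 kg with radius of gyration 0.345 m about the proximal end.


I = m * k^2
I = 3.94 * 0.345^2
k^2 = 0.1190
I = 0.4690


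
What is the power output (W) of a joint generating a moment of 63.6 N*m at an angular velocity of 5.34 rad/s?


P = M * omega
P = 63.6 * 5.34
P = 339.6240


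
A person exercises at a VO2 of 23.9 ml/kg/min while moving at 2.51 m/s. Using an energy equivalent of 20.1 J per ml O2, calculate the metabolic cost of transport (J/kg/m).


Power per kg = VO2 * 20.1 / 60
Power per kg = 23.9 * 20.1 / 60 = 8.0065 W/kg
Cost = power_per_kg / speed
Cost = 8.0065 / 2.51
Cost = 3.1898


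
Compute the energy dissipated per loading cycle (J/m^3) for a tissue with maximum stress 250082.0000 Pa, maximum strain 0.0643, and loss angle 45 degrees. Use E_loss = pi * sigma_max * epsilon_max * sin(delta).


E_loss = pi * sigma_max * epsilon_max * sin(delta)
delta = 45 deg = 0.7854 rad
sin(delta) = 0.7071
E_loss = pi * 250082.0000 * 0.0643 * 0.7071
E_loss = 35721.3844


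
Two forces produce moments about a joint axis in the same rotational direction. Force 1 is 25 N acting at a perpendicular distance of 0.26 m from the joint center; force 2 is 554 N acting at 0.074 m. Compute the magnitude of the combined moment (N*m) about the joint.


M = F1 * d1 + F2 * d2
M = 25 * 0.26 + 554 * 0.074
M = 6.5000 + 40.9960
M = 47.4960


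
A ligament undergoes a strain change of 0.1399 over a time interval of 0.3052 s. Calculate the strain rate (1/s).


strain_rate = delta_strain / delta_t
strain_rate = 0.1399 / 0.3052
strain_rate = 0.4584


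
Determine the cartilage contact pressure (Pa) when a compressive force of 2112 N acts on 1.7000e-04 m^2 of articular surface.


P = F / A
P = 2112 / 1.7000e-04
P = 1.2424e+07


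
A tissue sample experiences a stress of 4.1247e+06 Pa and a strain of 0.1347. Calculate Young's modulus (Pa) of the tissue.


E = stress / strain
E = 4.1247e+06 / 0.1347
E = 3.0621e+07


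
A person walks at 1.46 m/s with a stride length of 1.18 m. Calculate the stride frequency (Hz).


f = v / stride_length
f = 1.46 / 1.18
f = 1.2373


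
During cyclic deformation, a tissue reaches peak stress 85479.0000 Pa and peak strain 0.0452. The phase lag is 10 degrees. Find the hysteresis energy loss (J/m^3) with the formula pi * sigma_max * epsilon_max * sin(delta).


E_loss = pi * sigma_max * epsilon_max * sin(delta)
delta = 10 deg = 0.1745 rad
sin(delta) = 0.1736
E_loss = pi * 85479.0000 * 0.0452 * 0.1736
E_loss = 2107.7445


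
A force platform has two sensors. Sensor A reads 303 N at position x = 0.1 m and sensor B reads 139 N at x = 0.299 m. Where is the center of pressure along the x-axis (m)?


COP_x = (F1*x1 + F2*x2) / (F1 + F2)
COP_x = (303*0.1 + 139*0.299) / (303 + 139)
Numerator = 71.8610
Denominator = 442
COP_x = 0.1626


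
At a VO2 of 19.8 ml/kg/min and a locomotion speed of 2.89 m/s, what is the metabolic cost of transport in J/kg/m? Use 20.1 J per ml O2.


Power per kg = VO2 * 20.1 / 60
Power per kg = 19.8 * 20.1 / 60 = 6.6330 W/kg
Cost = power_per_kg / speed
Cost = 6.6330 / 2.89
Cost = 2.2952


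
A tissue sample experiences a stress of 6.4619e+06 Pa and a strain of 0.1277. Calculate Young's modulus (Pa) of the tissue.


E = stress / strain
E = 6.4619e+06 / 0.1277
E = 5.0602e+07


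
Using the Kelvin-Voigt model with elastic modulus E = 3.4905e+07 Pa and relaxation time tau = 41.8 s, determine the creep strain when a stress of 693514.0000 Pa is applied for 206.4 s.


epsilon(t) = (sigma/E) * (1 - exp(-t/tau))
sigma/E = 693514.0000 / 3.4905e+07 = 0.0199
exp(-t/tau) = exp(-206.4 / 41.8) = 0.0072
epsilon = 0.0199 * (1 - 0.0072)
epsilon = 0.0197


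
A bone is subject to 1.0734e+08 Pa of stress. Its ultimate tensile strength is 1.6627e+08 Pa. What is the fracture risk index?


FRI = applied / ultimate
FRI = 1.0734e+08 / 1.6627e+08
FRI = 0.6456


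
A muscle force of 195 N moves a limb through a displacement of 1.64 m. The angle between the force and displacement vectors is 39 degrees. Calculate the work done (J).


W = F * d * cos(theta)
theta = 39 deg = 0.6807 rad
cos(theta) = 0.7771
W = 195 * 1.64 * 0.7771
W = 248.5313


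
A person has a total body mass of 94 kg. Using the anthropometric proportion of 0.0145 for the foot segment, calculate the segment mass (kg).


m_segment = body_mass * fraction
m_segment = 94 * 0.0145
m_segment = 1.3630


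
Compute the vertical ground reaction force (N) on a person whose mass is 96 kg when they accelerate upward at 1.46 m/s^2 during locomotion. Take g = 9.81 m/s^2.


GRF = m * (g + a)
GRF = 96 * (9.81 + 1.46)
GRF = 96 * 11.2700
GRF = 1081.9200


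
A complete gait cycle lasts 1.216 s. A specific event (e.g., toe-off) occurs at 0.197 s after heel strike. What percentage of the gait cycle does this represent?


pct = (event_time / cycle_time) * 100
pct = (0.197 / 1.216) * 100
ratio = 0.1620
pct = 16.2007


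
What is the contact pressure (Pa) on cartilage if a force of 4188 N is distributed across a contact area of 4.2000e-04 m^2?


P = F / A
P = 4188 / 4.2000e-04
P = 9.9714e+06


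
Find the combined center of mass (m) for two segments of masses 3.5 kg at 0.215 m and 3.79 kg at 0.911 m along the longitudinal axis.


COM = (m1*x1 + m2*x2) / (m1 + m2)
COM = (3.5*0.215 + 3.79*0.911) / (3.5 + 3.79)
Numerator = 4.2052
Denominator = 7.2900
COM = 0.5768


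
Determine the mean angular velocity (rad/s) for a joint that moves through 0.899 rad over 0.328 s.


omega = delta_theta / delta_t
omega = 0.899 / 0.328
omega = 2.7409


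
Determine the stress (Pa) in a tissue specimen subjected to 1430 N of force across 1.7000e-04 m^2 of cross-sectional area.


stress = F / A
stress = 1430 / 1.7000e-04
stress = 8.4118e+06
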